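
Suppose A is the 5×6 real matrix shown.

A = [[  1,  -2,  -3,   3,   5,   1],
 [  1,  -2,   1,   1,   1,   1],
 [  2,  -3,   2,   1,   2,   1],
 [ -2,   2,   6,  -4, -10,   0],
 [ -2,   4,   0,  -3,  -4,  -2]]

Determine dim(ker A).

Row reduce to echelon form.
R2 ← R2 − R1: [0, 0, 4, -2, -4, 0]
R3 ← R3 − (2)·R1: [0, 1, 8, -5, -8, -1]
R4 ← R4 + (2)·R1: [0, -2, 0, 2, 0, 2]
R5 ← R5 + (2)·R1: [0, 0, -6, 3, 6, 0]
Swap R2 ↔ R3
R4 ← R4 + (2)·R2: [0, 0, 16, -8, -16, 0]
R4 ← R4 − (4)·R3: [0, 0, 0, 0, 0, 0]
R5 ← R5 + (3/2)·R3: [0, 0, 0, 0, 0, 0]
3 nonzero rows, so rank(A) = 3.
A has 6 columns; by rank–nullity, nullity = 6 − 3 = 3.

3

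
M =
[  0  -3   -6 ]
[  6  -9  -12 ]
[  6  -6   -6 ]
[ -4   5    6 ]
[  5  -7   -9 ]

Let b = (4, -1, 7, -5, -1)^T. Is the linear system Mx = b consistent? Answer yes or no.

no

Row reduce the augmented matrix [M | b].
Swap R1 ↔ R2
R3 ← R3 − R1: [0, 3, 6, 8]
R4 ← R4 + (2/3)·R1: [0, -1, -2, -17/3]
R5 ← R5 − (5/6)·R1: [0, 1/2, 1, -1/6]
R3 ← R3 + R2: [0, 0, 0, 12]
R4 ← R4 − (1/3)·R2: [0, 0, 0, -7]
R5 ← R5 + (1/6)·R2: [0, 0, 0, 1/2]
R4 ← R4 + (7/12)·R3: [0, 0, 0, 0]
R5 ← R5 − (1/24)·R3: [0, 0, 0, 0]
The echelon form has 3 nonzero rows; the last pivot sits in the augmented column, so rank(M) = 2 but rank([M|b]) = 3.
Since the ranks differ, the system is inconsistent.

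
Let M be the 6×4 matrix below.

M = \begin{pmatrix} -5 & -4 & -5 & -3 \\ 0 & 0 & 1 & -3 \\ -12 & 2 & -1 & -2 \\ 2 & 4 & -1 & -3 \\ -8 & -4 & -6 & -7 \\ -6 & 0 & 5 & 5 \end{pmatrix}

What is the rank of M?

Row reduce to echelon form.
R3 ← R3 − (12/5)·R1: [0, 58/5, 11, 26/5]
R4 ← R4 + (2/5)·R1: [0, 12/5, -3, -21/5]
R5 ← R5 − (8/5)·R1: [0, 12/5, 2, -11/5]
R6 ← R6 − (6/5)·R1: [0, 24/5, 11, 43/5]
Swap R2 ↔ R3
R4 ← R4 − (6/29)·R2: [0, 0, -153/29, -153/29]
R5 ← R5 − (6/29)·R2: [0, 0, -8/29, -95/29]
R6 ← R6 − (12/29)·R2: [0, 0, 187/29, 187/29]
R4 ← R4 + (153/29)·R3: [0, 0, 0, -612/29]
R5 ← R5 + (8/29)·R3: [0, 0, 0, -119/29]
R6 ← R6 − (187/29)·R3: [0, 0, 0, 748/29]
R5 ← R5 − (7/36)·R4: [0, 0, 0, 0]
R6 ← R6 + (11/9)·R4: [0, 0, 0, 0]
Echelon form has 4 nonzero rows, so rank(M) = 4.

4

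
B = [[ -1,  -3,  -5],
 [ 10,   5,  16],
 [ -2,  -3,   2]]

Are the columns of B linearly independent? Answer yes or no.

Row reduce B to echelon form.
R2 ← R2 + (10)·R1: [0, -25, -34]
R3 ← R3 − (2)·R1: [0, 3, 12]
R3 ← R3 + (3/25)·R2: [0, 0, 198/25]
3 pivots among 3 columns.
Every column is a pivot column, so the columns are linearly independent.

yes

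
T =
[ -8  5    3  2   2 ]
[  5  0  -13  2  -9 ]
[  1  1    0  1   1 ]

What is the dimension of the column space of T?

3

Row reduce to echelon form.
R2 ← R2 + (5/8)·R1: [0, 25/8, -89/8, 13/4, -31/4]
R3 ← R3 + (1/8)·R1: [0, 13/8, 3/8, 5/4, 5/4]
R3 ← R3 − (13/25)·R2: [0, 0, 154/25, -11/25, 132/25]
Echelon form has 3 nonzero rows, so rank(T) = 3.
The column space has dimension equal to the rank: 3.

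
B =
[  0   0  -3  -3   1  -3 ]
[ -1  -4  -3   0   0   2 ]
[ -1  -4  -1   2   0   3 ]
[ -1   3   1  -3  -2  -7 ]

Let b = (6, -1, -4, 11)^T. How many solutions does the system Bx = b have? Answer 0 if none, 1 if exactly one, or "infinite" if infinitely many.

Row reduce the augmented matrix [B | b].
Swap R1 ↔ R2
R3 ← R3 − R1: [0, 0, 2, 2, 0, 1, -3]
R4 ← R4 − R1: [0, 7, 4, -3, -2, -9, 12]
Swap R2 ↔ R4
R4 ← R4 + (3/2)·R3: [0, 0, 0, 0, 1, -3/2, 3/2]
The echelon form has 4 nonzero rows, and every pivot lies in the first 6 columns, so rank(B) = rank([B|b]) = 4.
The system is consistent.
rank = 4 < 6 unknowns, so there are infinitely many solutions.

infinite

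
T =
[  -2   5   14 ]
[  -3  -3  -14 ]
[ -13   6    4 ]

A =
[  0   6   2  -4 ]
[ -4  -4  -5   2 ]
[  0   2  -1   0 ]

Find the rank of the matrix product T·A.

3

First compute TA:
[[-20,  -4, -43,  18],
 [ 12, -34,  23,   6],
 [-24, -94, -60,  64]]
Now row reduce the product.
R2 ← R2 + (3/5)·R1: [0, -182/5, -14/5, 84/5]
R3 ← R3 − (6/5)·R1: [0, -446/5, -42/5, 212/5]
R3 ← R3 − (223/91)·R2: [0, 0, -20/13, 16/13]
3 nonzero rows, so rank(TA) = 3.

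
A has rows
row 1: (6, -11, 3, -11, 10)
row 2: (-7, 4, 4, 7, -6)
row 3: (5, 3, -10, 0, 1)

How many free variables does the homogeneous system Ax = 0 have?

Row reduce to echelon form.
R2 ← R2 + (7/6)·R1: [0, -53/6, 15/2, -35/6, 17/3]
R3 ← R3 − (5/6)·R1: [0, 73/6, -25/2, 55/6, -22/3]
R3 ← R3 + (73/53)·R2: [0, 0, -115/53, 60/53, 25/53]
3 nonzero rows, so rank(A) = 3.
A has 5 columns; by rank–nullity, nullity = 5 − 3 = 2.

2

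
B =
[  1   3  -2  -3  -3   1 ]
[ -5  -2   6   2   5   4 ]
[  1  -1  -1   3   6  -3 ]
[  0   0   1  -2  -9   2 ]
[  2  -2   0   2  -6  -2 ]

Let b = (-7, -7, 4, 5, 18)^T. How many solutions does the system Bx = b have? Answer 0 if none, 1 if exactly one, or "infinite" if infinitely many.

infinite

Row reduce the augmented matrix [B | b].
R2 ← R2 + (5)·R1: [0, 13, -4, -13, -10, 9, -42]
R3 ← R3 − R1: [0, -4, 1, 6, 9, -4, 11]
R5 ← R5 − (2)·R1: [0, -8, 4, 8, 0, -4, 32]
R3 ← R3 + (4/13)·R2: [0, 0, -3/13, 2, 77/13, -16/13, -25/13]
R5 ← R5 + (8/13)·R2: [0, 0, 20/13, 0, -80/13, 20/13, 80/13]
R4 ← R4 + (13/3)·R3: [0, 0, 0, 20/3, 50/3, -10/3, -10/3]
R5 ← R5 + (20/3)·R3: [0, 0, 0, 40/3, 100/3, -20/3, -20/3]
R5 ← R5 − (2)·R4: [0, 0, 0, 0, 0, 0, 0]
The echelon form has 4 nonzero rows, and every pivot lies in the first 6 columns, so rank(B) = rank([B|b]) = 4.
The system is consistent.
rank = 4 < 6 unknowns, so there are infinitely many solutions.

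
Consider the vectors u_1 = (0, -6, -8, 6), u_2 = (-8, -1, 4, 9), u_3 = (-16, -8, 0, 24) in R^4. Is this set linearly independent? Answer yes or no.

no

Form the matrix with these vectors as rows and row reduce.
Swap R1 ↔ R2
R3 ← R3 − (2)·R1: [0, -6, -8, 6]
R3 ← R3 − R2: [0, 0, 0, 0]
2 nonzero rows, so the 3 vectors span a space of dimension 2.
Since 2 < 3, the vectors are linearly dependent.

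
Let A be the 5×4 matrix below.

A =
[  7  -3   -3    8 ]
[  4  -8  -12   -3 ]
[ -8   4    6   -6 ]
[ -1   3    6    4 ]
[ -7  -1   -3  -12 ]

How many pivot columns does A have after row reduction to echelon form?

3

Row reduce to echelon form.
R2 ← R2 − (4/7)·R1: [0, -44/7, -72/7, -53/7]
R3 ← R3 + (8/7)·R1: [0, 4/7, 18/7, 22/7]
R4 ← R4 + (1/7)·R1: [0, 18/7, 39/7, 36/7]
R5 ← R5 + R1: [0, -4, -6, -4]
R3 ← R3 + (1/11)·R2: [0, 0, 18/11, 27/11]
R4 ← R4 + (9/22)·R2: [0, 0, 15/11, 45/22]
R5 ← R5 − (7/11)·R2: [0, 0, 6/11, 9/11]
R4 ← R4 − (5/6)·R3: [0, 0, 0, 0]
R5 ← R5 − (1/3)·R3: [0, 0, 0, 0]
Echelon form has 3 nonzero rows, so rank(A) = 3.
Each nonzero row contributes one pivot column: 3 pivot columns.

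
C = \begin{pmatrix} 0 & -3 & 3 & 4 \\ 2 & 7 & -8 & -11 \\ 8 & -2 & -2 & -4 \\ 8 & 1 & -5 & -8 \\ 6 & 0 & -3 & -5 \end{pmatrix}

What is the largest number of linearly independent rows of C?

Row reduce to echelon form.
Swap R1 ↔ R2
R3 ← R3 − (4)·R1: [0, -30, 30, 40]
R4 ← R4 − (4)·R1: [0, -27, 27, 36]
R5 ← R5 − (3)·R1: [0, -21, 21, 28]
R3 ← R3 − (10)·R2: [0, 0, 0, 0]
R4 ← R4 − (9)·R2: [0, 0, 0, 0]
R5 ← R5 − (7)·R2: [0, 0, 0, 0]
Echelon form has 2 nonzero rows, so rank(C) = 2.
The rank gives the maximum number of linearly independent rows: 2.

2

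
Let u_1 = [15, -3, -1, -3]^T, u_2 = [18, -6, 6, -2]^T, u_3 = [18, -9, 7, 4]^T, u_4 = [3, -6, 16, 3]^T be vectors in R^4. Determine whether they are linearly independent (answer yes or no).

no

Form the matrix with these vectors as rows and row reduce.
R2 ← R2 − (6/5)·R1: [0, -12/5, 36/5, 8/5]
R3 ← R3 − (6/5)·R1: [0, -27/5, 41/5, 38/5]
R4 ← R4 − (1/5)·R1: [0, -27/5, 81/5, 18/5]
R3 ← R3 − (9/4)·R2: [0, 0, -8, 4]
R4 ← R4 − (9/4)·R2: [0, 0, 0, 0]
3 nonzero rows, so the 4 vectors span a space of dimension 3.
Since 3 < 4, the vectors are linearly dependent.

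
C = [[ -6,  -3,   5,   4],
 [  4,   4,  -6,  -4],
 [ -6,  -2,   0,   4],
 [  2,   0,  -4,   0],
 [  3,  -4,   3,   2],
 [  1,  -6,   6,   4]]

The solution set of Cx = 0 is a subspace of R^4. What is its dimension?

1

Row reduce to echelon form.
R2 ← R2 + (2/3)·R1: [0, 2, -8/3, -4/3]
R3 ← R3 − R1: [0, 1, -5, 0]
R4 ← R4 + (1/3)·R1: [0, -1, -7/3, 4/3]
R5 ← R5 + (1/2)·R1: [0, -11/2, 11/2, 4]
R6 ← R6 + (1/6)·R1: [0, -13/2, 41/6, 14/3]
R3 ← R3 − (1/2)·R2: [0, 0, -11/3, 2/3]
R4 ← R4 + (1/2)·R2: [0, 0, -11/3, 2/3]
R5 ← R5 + (11/4)·R2: [0, 0, -11/6, 1/3]
R6 ← R6 + (13/4)·R2: [0, 0, -11/6, 1/3]
R4 ← R4 − R3: [0, 0, 0, 0]
R5 ← R5 − (1/2)·R3: [0, 0, 0, 0]
R6 ← R6 − (1/2)·R3: [0, 0, 0, 0]
3 nonzero rows, so rank(C) = 3.
C has 4 columns; by rank–nullity, nullity = 4 − 3 = 1.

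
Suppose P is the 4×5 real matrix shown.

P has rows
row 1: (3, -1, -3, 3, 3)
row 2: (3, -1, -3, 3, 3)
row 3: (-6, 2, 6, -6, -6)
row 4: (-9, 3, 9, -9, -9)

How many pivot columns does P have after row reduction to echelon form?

Row reduce to echelon form.
R2 ← R2 − R1: [0, 0, 0, 0, 0]
R3 ← R3 + (2)·R1: [0, 0, 0, 0, 0]
R4 ← R4 + (3)·R1: [0, 0, 0, 0, 0]
Echelon form has 1 nonzero row, so rank(P) = 1.
Each nonzero row contributes one pivot column: 1 pivot columns.

1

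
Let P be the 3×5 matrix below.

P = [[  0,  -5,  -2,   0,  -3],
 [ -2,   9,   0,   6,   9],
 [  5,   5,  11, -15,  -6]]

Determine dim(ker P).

3

Row reduce to echelon form.
Swap R1 ↔ R2
R3 ← R3 + (5/2)·R1: [0, 55/2, 11, 0, 33/2]
R3 ← R3 + (11/2)·R2: [0, 0, 0, 0, 0]
2 nonzero rows, so rank(P) = 2.
P has 5 columns; by rank–nullity, nullity = 5 − 2 = 3.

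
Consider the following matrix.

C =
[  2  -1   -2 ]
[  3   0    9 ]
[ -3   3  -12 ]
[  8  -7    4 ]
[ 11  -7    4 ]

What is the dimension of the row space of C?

3

Row reduce to echelon form.
R2 ← R2 − (3/2)·R1: [0, 3/2, 12]
R3 ← R3 + (3/2)·R1: [0, 3/2, -15]
R4 ← R4 − (4)·R1: [0, -3, 12]
R5 ← R5 − (11/2)·R1: [0, -3/2, 15]
R3 ← R3 − R2: [0, 0, -27]
R4 ← R4 + (2)·R2: [0, 0, 36]
R5 ← R5 + R2: [0, 0, 27]
R4 ← R4 + (4/3)·R3: [0, 0, 0]
R5 ← R5 + R3: [0, 0, 0]
Echelon form has 3 nonzero rows, so rank(C) = 3.
The row space has dimension equal to the rank: 3.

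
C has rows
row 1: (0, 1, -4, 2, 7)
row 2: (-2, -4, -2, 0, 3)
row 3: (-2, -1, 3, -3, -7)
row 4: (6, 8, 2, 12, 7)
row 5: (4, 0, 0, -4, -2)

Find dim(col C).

Row reduce to echelon form.
Swap R1 ↔ R2
R3 ← R3 − R1: [0, 3, 5, -3, -10]
R4 ← R4 + (3)·R1: [0, -4, -4, 12, 16]
R5 ← R5 + (2)·R1: [0, -8, -4, -4, 4]
R3 ← R3 − (3)·R2: [0, 0, 17, -9, -31]
R4 ← R4 + (4)·R2: [0, 0, -20, 20, 44]
R5 ← R5 + (8)·R2: [0, 0, -36, 12, 60]
R4 ← R4 + (20/17)·R3: [0, 0, 0, 160/17, 128/17]
R5 ← R5 + (36/17)·R3: [0, 0, 0, -120/17, -96/17]
R5 ← R5 + (3/4)·R4: [0, 0, 0, 0, 0]
Echelon form has 4 nonzero rows, so rank(C) = 4.
The column space has dimension equal to the rank: 4.

4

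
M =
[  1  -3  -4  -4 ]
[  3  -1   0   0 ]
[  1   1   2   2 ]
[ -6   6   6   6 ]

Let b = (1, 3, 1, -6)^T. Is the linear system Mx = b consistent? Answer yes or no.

Row reduce the augmented matrix [M | b].
R2 ← R2 − (3)·R1: [0, 8, 12, 12, 0]
R3 ← R3 − R1: [0, 4, 6, 6, 0]
R4 ← R4 + (6)·R1: [0, -12, -18, -18, 0]
R3 ← R3 − (1/2)·R2: [0, 0, 0, 0, 0]
R4 ← R4 + (3/2)·R2: [0, 0, 0, 0, 0]
The echelon form has 2 nonzero rows, and every pivot lies in the first 4 columns, so rank(M) = rank([M|b]) = 2.
The system is consistent.

yes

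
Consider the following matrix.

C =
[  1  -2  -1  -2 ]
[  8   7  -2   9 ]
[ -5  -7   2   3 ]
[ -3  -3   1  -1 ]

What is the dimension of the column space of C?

Row reduce to echelon form.
R2 ← R2 − (8)·R1: [0, 23, 6, 25]
R3 ← R3 + (5)·R1: [0, -17, -3, -7]
R4 ← R4 + (3)·R1: [0, -9, -2, -7]
R3 ← R3 + (17/23)·R2: [0, 0, 33/23, 264/23]
R4 ← R4 + (9/23)·R2: [0, 0, 8/23, 64/23]
R4 ← R4 − (8/33)·R3: [0, 0, 0, 0]
Echelon form has 3 nonzero rows, so rank(C) = 3.
The column space has dimension equal to the rank: 3.

3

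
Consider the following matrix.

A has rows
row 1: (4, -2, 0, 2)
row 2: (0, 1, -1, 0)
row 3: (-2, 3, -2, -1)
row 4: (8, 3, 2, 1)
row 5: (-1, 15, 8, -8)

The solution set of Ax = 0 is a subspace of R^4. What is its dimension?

1

Row reduce to echelon form.
R3 ← R3 + (1/2)·R1: [0, 2, -2, 0]
R4 ← R4 − (2)·R1: [0, 7, 2, -3]
R5 ← R5 + (1/4)·R1: [0, 29/2, 8, -15/2]
R3 ← R3 − (2)·R2: [0, 0, 0, 0]
R4 ← R4 − (7)·R2: [0, 0, 9, -3]
R5 ← R5 − (29/2)·R2: [0, 0, 45/2, -15/2]
Swap R3 ↔ R4
R5 ← R5 − (5/2)·R3: [0, 0, 0, 0]
3 nonzero rows, so rank(A) = 3.
A has 4 columns; by rank–nullity, nullity = 4 − 3 = 1.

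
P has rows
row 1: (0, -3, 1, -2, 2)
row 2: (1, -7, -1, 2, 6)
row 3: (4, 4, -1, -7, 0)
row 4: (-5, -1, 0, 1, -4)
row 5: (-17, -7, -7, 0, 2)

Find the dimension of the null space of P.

Row reduce to echelon form.
Swap R1 ↔ R2
R3 ← R3 − (4)·R1: [0, 32, 3, -15, -24]
R4 ← R4 + (5)·R1: [0, -36, -5, 11, 26]
R5 ← R5 + (17)·R1: [0, -126, -24, 34, 104]
R3 ← R3 + (32/3)·R2: [0, 0, 41/3, -109/3, -8/3]
R4 ← R4 − (12)·R2: [0, 0, -17, 35, 2]
R5 ← R5 − (42)·R2: [0, 0, -66, 118, 20]
R4 ← R4 + (51/41)·R3: [0, 0, 0, -418/41, -54/41]
R5 ← R5 + (198/41)·R3: [0, 0, 0, -2356/41, 292/41]
R5 ← R5 − (62/11)·R4: [0, 0, 0, 0, 160/11]
5 nonzero rows, so rank(P) = 5.
P has 5 columns; by rank–nullity, nullity = 5 − 5 = 0.

0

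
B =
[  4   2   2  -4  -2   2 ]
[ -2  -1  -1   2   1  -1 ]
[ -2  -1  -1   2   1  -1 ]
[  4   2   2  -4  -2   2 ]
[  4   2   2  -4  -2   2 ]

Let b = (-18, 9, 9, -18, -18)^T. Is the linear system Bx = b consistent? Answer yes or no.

Row reduce the augmented matrix [B | b].
R2 ← R2 + (1/2)·R1: [0, 0, 0, 0, 0, 0, 0]
R3 ← R3 + (1/2)·R1: [0, 0, 0, 0, 0, 0, 0]
R4 ← R4 − R1: [0, 0, 0, 0, 0, 0, 0]
R5 ← R5 − R1: [0, 0, 0, 0, 0, 0, 0]
The echelon form has 1 nonzero rows, and every pivot lies in the first 6 columns, so rank(B) = rank([B|b]) = 1.
The system is consistent.

yes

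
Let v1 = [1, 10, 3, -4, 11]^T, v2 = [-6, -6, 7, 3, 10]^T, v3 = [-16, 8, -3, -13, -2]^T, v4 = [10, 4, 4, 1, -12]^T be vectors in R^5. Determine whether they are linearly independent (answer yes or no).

Form the matrix with these vectors as rows and row reduce.
R2 ← R2 + (6)·R1: [0, 54, 25, -21, 76]
R3 ← R3 + (16)·R1: [0, 168, 45, -77, 174]
R4 ← R4 − (10)·R1: [0, -96, -26, 41, -122]
R3 ← R3 − (28/9)·R2: [0, 0, -295/9, -35/3, -562/9]
R4 ← R4 + (16/9)·R2: [0, 0, 166/9, 11/3, 118/9]
R4 ← R4 + (166/295)·R3: [0, 0, 0, -171/59, -6498/295]
4 nonzero rows, so the 4 vectors span a space of dimension 4.
Since 4 = 4, the vectors are linearly independent.

yes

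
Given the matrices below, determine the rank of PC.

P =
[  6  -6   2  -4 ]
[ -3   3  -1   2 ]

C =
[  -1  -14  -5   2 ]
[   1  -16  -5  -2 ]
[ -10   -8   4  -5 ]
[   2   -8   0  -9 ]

1

First compute PC:
[[-40,  28,   8,  50],
 [ 20, -14,  -4, -25]]
Now row reduce the product.
R2 ← R2 + (1/2)·R1: [0, 0, 0, 0]
1 nonzero row, so rank(PC) = 1.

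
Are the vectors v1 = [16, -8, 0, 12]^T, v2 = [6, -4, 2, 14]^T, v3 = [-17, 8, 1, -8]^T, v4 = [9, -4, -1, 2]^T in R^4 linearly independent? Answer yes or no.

Form the matrix with these vectors as rows and row reduce.
R2 ← R2 − (3/8)·R1: [0, -1, 2, 19/2]
R3 ← R3 + (17/16)·R1: [0, -1/2, 1, 19/4]
R4 ← R4 − (9/16)·R1: [0, 1/2, -1, -19/4]
R3 ← R3 − (1/2)·R2: [0, 0, 0, 0]
R4 ← R4 + (1/2)·R2: [0, 0, 0, 0]
2 nonzero rows, so the 4 vectors span a space of dimension 2.
Since 2 < 4, the vectors are linearly dependent.

no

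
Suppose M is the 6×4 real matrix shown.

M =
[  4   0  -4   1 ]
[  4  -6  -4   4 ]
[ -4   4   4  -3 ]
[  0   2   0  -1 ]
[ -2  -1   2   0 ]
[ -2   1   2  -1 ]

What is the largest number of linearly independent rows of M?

Row reduce to echelon form.
R2 ← R2 − R1: [0, -6, 0, 3]
R3 ← R3 + R1: [0, 4, 0, -2]
R5 ← R5 + (1/2)·R1: [0, -1, 0, 1/2]
R6 ← R6 + (1/2)·R1: [0, 1, 0, -1/2]
R3 ← R3 + (2/3)·R2: [0, 0, 0, 0]
R4 ← R4 + (1/3)·R2: [0, 0, 0, 0]
R5 ← R5 − (1/6)·R2: [0, 0, 0, 0]
R6 ← R6 + (1/6)·R2: [0, 0, 0, 0]
Echelon form has 2 nonzero rows, so rank(M) = 2.
The rank gives the maximum number of linearly independent rows: 2.

2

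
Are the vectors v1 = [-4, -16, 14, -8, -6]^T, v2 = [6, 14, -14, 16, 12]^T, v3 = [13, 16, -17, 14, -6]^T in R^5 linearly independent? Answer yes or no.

Form the matrix with these vectors as rows and row reduce.
R2 ← R2 + (3/2)·R1: [0, -10, 7, 4, 3]
R3 ← R3 + (13/4)·R1: [0, -36, 57/2, -12, -51/2]
R3 ← R3 − (18/5)·R2: [0, 0, 33/10, -132/5, -363/10]
3 nonzero rows, so the 3 vectors span a space of dimension 3.
Since 3 = 3, the vectors are linearly independent.

yes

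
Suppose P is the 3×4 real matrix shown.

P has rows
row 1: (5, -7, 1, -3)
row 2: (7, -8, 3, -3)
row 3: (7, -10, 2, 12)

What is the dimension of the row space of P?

Row reduce to echelon form.
R2 ← R2 − (7/5)·R1: [0, 9/5, 8/5, 6/5]
R3 ← R3 − (7/5)·R1: [0, -1/5, 3/5, 81/5]
R3 ← R3 + (1/9)·R2: [0, 0, 7/9, 49/3]
Echelon form has 3 nonzero rows, so rank(P) = 3.
The row space has dimension equal to the rank: 3.

3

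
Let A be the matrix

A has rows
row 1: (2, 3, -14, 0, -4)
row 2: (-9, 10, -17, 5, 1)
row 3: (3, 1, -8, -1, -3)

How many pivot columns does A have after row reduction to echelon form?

3

Row reduce to echelon form.
R2 ← R2 + (9/2)·R1: [0, 47/2, -80, 5, -17]
R3 ← R3 − (3/2)·R1: [0, -7/2, 13, -1, 3]
R3 ← R3 + (7/47)·R2: [0, 0, 51/47, -12/47, 22/47]
Echelon form has 3 nonzero rows, so rank(A) = 3.
Each nonzero row contributes one pivot column: 3 pivot columns.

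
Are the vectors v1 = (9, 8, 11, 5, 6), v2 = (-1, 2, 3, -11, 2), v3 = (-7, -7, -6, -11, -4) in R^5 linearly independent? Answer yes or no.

Form the matrix with these vectors as rows and row reduce.
R2 ← R2 + (1/9)·R1: [0, 26/9, 38/9, -94/9, 8/3]
R3 ← R3 + (7/9)·R1: [0, -7/9, 23/9, -64/9, 2/3]
R3 ← R3 + (7/26)·R2: [0, 0, 48/13, -129/13, 18/13]
3 nonzero rows, so the 3 vectors span a space of dimension 3.
Since 3 = 3, the vectors are linearly independent.

yes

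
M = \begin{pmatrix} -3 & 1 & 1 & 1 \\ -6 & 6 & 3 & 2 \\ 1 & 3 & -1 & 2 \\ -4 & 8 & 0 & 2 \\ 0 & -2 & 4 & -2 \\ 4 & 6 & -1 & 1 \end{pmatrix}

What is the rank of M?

4

Row reduce to echelon form.
R2 ← R2 − (2)·R1: [0, 4, 1, 0]
R3 ← R3 + (1/3)·R1: [0, 10/3, -2/3, 7/3]
R4 ← R4 − (4/3)·R1: [0, 20/3, -4/3, 2/3]
R6 ← R6 + (4/3)·R1: [0, 22/3, 1/3, 7/3]
R3 ← R3 − (5/6)·R2: [0, 0, -3/2, 7/3]
R4 ← R4 − (5/3)·R2: [0, 0, -3, 2/3]
R5 ← R5 + (1/2)·R2: [0, 0, 9/2, -2]
R6 ← R6 − (11/6)·R2: [0, 0, -3/2, 7/3]
R4 ← R4 − (2)·R3: [0, 0, 0, -4]
R5 ← R5 + (3)·R3: [0, 0, 0, 5]
R6 ← R6 − R3: [0, 0, 0, 0]
R5 ← R5 + (5/4)·R4: [0, 0, 0, 0]
Echelon form has 4 nonzero rows, so rank(M) = 4.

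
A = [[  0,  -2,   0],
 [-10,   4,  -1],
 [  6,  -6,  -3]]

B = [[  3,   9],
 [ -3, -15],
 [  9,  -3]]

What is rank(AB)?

2

First compute AB:
[[  6,  30],
 [-51, -147],
 [  9, 153]]
Now row reduce the product.
R2 ← R2 + (17/2)·R1: [0, 108]
R3 ← R3 − (3/2)·R1: [0, 108]
R3 ← R3 − R2: [0, 0]
2 nonzero rows, so rank(AB) = 2.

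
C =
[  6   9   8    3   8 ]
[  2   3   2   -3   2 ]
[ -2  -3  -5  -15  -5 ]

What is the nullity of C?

Row reduce to echelon form.
R2 ← R2 − (1/3)·R1: [0, 0, -2/3, -4, -2/3]
R3 ← R3 + (1/3)·R1: [0, 0, -7/3, -14, -7/3]
R3 ← R3 − (7/2)·R2: [0, 0, 0, 0, 0]
2 nonzero rows, so rank(C) = 2.
C has 5 columns; by rank–nullity, nullity = 5 − 2 = 3.

3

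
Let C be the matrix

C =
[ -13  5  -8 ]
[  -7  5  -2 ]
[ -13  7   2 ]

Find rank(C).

Row reduce to echelon form.
R2 ← R2 − (7/13)·R1: [0, 30/13, 30/13]
R3 ← R3 − R1: [0, 2, 10]
R3 ← R3 − (13/15)·R2: [0, 0, 8]
Echelon form has 3 nonzero rows, so rank(C) = 3.

3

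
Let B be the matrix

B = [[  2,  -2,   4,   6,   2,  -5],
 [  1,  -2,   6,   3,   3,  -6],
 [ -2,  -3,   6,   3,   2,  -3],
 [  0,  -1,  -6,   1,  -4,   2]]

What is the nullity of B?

Row reduce to echelon form.
R2 ← R2 − (1/2)·R1: [0, -1, 4, 0, 2, -7/2]
R3 ← R3 + R1: [0, -5, 10, 9, 4, -8]
R3 ← R3 − (5)·R2: [0, 0, -10, 9, -6, 19/2]
R4 ← R4 − R2: [0, 0, -10, 1, -6, 11/2]
R4 ← R4 − R3: [0, 0, 0, -8, 0, -4]
4 nonzero rows, so rank(B) = 4.
B has 6 columns; by rank–nullity, nullity = 6 − 4 = 2.

2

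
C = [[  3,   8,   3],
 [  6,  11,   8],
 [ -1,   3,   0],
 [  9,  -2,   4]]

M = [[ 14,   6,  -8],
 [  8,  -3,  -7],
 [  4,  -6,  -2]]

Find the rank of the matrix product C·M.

3

First compute CM:
[[118, -24, -86],
 [204, -45, -141],
 [ 10, -15, -13],
 [126,  36, -66]]
Now row reduce the product.
R2 ← R2 − (102/59)·R1: [0, -207/59, 453/59]
R3 ← R3 − (5/59)·R1: [0, -765/59, -337/59]
R4 ← R4 − (63/59)·R1: [0, 3636/59, 1524/59]
R3 ← R3 − (85/23)·R2: [0, 0, -784/23]
R4 ← R4 + (404/23)·R2: [0, 0, 3696/23]
R4 ← R4 + (33/7)·R3: [0, 0, 0]
3 nonzero rows, so rank(CM) = 3.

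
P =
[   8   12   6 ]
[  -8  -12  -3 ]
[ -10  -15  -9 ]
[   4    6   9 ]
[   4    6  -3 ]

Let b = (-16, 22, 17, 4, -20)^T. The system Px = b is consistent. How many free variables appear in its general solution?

Row reduce the augmented matrix [P | b].
R2 ← R2 + R1: [0, 0, 3, 6]
R3 ← R3 + (5/4)·R1: [0, 0, -3/2, -3]
R4 ← R4 − (1/2)·R1: [0, 0, 6, 12]
R5 ← R5 − (1/2)·R1: [0, 0, -6, -12]
R3 ← R3 + (1/2)·R2: [0, 0, 0, 0]
R4 ← R4 − (2)·R2: [0, 0, 0, 0]
R5 ← R5 + (2)·R2: [0, 0, 0, 0]
The echelon form has 2 nonzero rows, and every pivot lies in the first 3 columns, so rank(P) = rank([P|b]) = 2.
The system is consistent.
Free variables = (unknowns) − (rank) = 3 − 2 = 1.

1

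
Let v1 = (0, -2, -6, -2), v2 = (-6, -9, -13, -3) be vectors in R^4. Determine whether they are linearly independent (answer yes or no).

Form the matrix with these vectors as rows and row reduce.
Swap R1 ↔ R2
2 nonzero rows, so the 2 vectors span a space of dimension 2.
Since 2 = 2, the vectors are linearly independent.

yes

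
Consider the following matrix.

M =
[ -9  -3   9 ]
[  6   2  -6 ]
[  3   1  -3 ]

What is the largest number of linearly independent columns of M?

Row reduce to echelon form.
R2 ← R2 + (2/3)·R1: [0, 0, 0]
R3 ← R3 + (1/3)·R1: [0, 0, 0]
Echelon form has 1 nonzero row, so rank(M) = 1.
The rank gives the maximum number of linearly independent columns: 1.

1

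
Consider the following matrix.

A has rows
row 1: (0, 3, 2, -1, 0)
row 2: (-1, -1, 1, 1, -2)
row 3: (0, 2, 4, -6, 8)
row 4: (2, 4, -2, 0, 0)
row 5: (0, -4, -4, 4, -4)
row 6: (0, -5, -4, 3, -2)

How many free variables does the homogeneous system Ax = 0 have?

Row reduce to echelon form.
Swap R1 ↔ R2
R4 ← R4 + (2)·R1: [0, 2, 0, 2, -4]
R3 ← R3 − (2/3)·R2: [0, 0, 8/3, -16/3, 8]
R4 ← R4 − (2/3)·R2: [0, 0, -4/3, 8/3, -4]
R5 ← R5 + (4/3)·R2: [0, 0, -4/3, 8/3, -4]
R6 ← R6 + (5/3)·R2: [0, 0, -2/3, 4/3, -2]
R4 ← R4 + (1/2)·R3: [0, 0, 0, 0, 0]
R5 ← R5 + (1/2)·R3: [0, 0, 0, 0, 0]
R6 ← R6 + (1/4)·R3: [0, 0, 0, 0, 0]
3 nonzero rows, so rank(A) = 3.
A has 5 columns; by rank–nullity, nullity = 5 − 3 = 2.

2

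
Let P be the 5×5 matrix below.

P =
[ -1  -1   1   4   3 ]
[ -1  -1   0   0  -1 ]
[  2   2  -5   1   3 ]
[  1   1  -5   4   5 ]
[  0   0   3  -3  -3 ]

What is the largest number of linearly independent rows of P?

Row reduce to echelon form.
R2 ← R2 − R1: [0, 0, -1, -4, -4]
R3 ← R3 + (2)·R1: [0, 0, -3, 9, 9]
R4 ← R4 + R1: [0, 0, -4, 8, 8]
R3 ← R3 − (3)·R2: [0, 0, 0, 21, 21]
R4 ← R4 − (4)·R2: [0, 0, 0, 24, 24]
R5 ← R5 + (3)·R2: [0, 0, 0, -15, -15]
R4 ← R4 − (8/7)·R3: [0, 0, 0, 0, 0]
R5 ← R5 + (5/7)·R3: [0, 0, 0, 0, 0]
Echelon form has 3 nonzero rows, so rank(P) = 3.
The rank gives the maximum number of linearly independent rows: 3.

3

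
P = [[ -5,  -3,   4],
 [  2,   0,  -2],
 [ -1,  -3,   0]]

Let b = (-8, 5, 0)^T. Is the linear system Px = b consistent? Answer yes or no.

Row reduce the augmented matrix [P | b].
R2 ← R2 + (2/5)·R1: [0, -6/5, -2/5, 9/5]
R3 ← R3 − (1/5)·R1: [0, -12/5, -4/5, 8/5]
R3 ← R3 − (2)·R2: [0, 0, 0, -2]
The echelon form has 3 nonzero rows; the last pivot sits in the augmented column, so rank(P) = 2 but rank([P|b]) = 3.
Since the ranks differ, the system is inconsistent.

no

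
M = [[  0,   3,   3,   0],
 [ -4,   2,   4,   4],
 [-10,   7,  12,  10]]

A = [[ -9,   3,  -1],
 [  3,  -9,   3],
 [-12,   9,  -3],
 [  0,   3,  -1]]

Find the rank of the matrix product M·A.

First compute MA:
[[-27,   0,   0],
 [ -6,  18,  -6],
 [-33,  45, -15]]
Now row reduce the product.
R2 ← R2 − (2/9)·R1: [0, 18, -6]
R3 ← R3 − (11/9)·R1: [0, 45, -15]
R3 ← R3 − (5/2)·R2: [0, 0, 0]
2 nonzero rows, so rank(MA) = 2.

2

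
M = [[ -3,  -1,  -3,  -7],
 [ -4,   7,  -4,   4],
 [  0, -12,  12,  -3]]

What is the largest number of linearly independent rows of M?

3

Row reduce to echelon form.
R2 ← R2 − (4/3)·R1: [0, 25/3, 0, 40/3]
R3 ← R3 + (36/25)·R2: [0, 0, 12, 81/5]
Echelon form has 3 nonzero rows, so rank(M) = 3.
The rank gives the maximum number of linearly independent rows: 3.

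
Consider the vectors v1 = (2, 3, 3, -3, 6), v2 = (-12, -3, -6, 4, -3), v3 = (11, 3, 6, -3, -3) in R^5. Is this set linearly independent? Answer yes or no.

Form the matrix with these vectors as rows and row reduce.
R2 ← R2 + (6)·R1: [0, 15, 12, -14, 33]
R3 ← R3 − (11/2)·R1: [0, -27/2, -21/2, 27/2, -36]
R3 ← R3 + (9/10)·R2: [0, 0, 3/10, 9/10, -63/10]
3 nonzero rows, so the 3 vectors span a space of dimension 3.
Since 3 = 3, the vectors are linearly independent.

yes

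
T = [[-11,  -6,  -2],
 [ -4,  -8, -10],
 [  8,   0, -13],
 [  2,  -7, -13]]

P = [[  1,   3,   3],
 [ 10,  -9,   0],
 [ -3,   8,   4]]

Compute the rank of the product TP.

3

First compute TP:
[[-65,   5, -41],
 [-54, -20, -52],
 [ 47, -80, -28],
 [-29, -35, -46]]
Now row reduce the product.
R2 ← R2 − (54/65)·R1: [0, -314/13, -1166/65]
R3 ← R3 + (47/65)·R1: [0, -993/13, -3747/65]
R4 ← R4 − (29/65)·R1: [0, -484/13, -1801/65]
R3 ← R3 − (993/314)·R2: [0, 0, -144/157]
R4 ← R4 − (242/157)·R2: [0, 0, -9/157]
R4 ← R4 − (1/16)·R3: [0, 0, 0]
3 nonzero rows, so rank(TP) = 3.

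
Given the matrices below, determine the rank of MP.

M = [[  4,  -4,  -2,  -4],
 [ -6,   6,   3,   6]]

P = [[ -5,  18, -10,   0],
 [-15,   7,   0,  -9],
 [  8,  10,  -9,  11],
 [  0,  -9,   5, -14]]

1

First compute MP:
[[ 24,  60, -42,  70],
 [-36, -90,  63, -105]]
Now row reduce the product.
R2 ← R2 + (3/2)·R1: [0, 0, 0, 0]
1 nonzero row, so rank(MP) = 1.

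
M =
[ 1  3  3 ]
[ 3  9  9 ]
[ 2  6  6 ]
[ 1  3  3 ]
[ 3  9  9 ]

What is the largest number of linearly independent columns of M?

1

Row reduce to echelon form.
R2 ← R2 − (3)·R1: [0, 0, 0]
R3 ← R3 − (2)·R1: [0, 0, 0]
R4 ← R4 − R1: [0, 0, 0]
R5 ← R5 − (3)·R1: [0, 0, 0]
Echelon form has 1 nonzero row, so rank(M) = 1.
The rank gives the maximum number of linearly independent columns: 1.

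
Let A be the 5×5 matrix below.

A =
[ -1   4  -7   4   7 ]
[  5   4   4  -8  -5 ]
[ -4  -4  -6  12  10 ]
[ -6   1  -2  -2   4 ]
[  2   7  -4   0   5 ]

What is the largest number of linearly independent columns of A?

5

Row reduce to echelon form.
R2 ← R2 + (5)·R1: [0, 24, -31, 12, 30]
R3 ← R3 − (4)·R1: [0, -20, 22, -4, -18]
R4 ← R4 − (6)·R1: [0, -23, 40, -26, -38]
R5 ← R5 + (2)·R1: [0, 15, -18, 8, 19]
R3 ← R3 + (5/6)·R2: [0, 0, -23/6, 6, 7]
R4 ← R4 + (23/24)·R2: [0, 0, 247/24, -29/2, -37/4]
R5 ← R5 − (5/8)·R2: [0, 0, 11/8, 1/2, 1/4]
R4 ← R4 + (247/92)·R3: [0, 0, 0, 37/23, 439/46]
R5 ← R5 + (33/92)·R3: [0, 0, 0, 61/23, 127/46]
R5 ← R5 − (61/37)·R4: [0, 0, 0, 0, -480/37]
Echelon form has 5 nonzero rows, so rank(A) = 5.
The rank gives the maximum number of linearly independent columns: 5.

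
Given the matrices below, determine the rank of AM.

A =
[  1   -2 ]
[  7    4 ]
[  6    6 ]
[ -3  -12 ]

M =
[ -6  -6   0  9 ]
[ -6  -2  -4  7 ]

2

First compute AM:
[[  6,  -2,   8,  -5],
 [-66, -50, -16,  91],
 [-72, -48, -24,  96],
 [ 90,  42,  48, -111]]
Now row reduce the product.
R2 ← R2 + (11)·R1: [0, -72, 72, 36]
R3 ← R3 + (12)·R1: [0, -72, 72, 36]
R4 ← R4 − (15)·R1: [0, 72, -72, -36]
R3 ← R3 − R2: [0, 0, 0, 0]
R4 ← R4 + R2: [0, 0, 0, 0]
2 nonzero rows, so rank(AM) = 2.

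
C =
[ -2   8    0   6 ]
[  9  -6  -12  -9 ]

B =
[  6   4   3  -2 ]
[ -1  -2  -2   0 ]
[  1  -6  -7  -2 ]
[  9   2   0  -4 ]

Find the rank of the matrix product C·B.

2

First compute CB:
[[ 34, -12, -22, -20],
 [-33, 102, 123,  42]]
Now row reduce the product.
R2 ← R2 + (33/34)·R1: [0, 1536/17, 1728/17, 384/17]
2 nonzero rows, so rank(CB) = 2.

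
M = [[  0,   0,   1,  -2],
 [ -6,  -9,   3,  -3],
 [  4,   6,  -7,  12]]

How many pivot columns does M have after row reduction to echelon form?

2

Row reduce to echelon form.
Swap R1 ↔ R2
R3 ← R3 + (2/3)·R1: [0, 0, -5, 10]
R3 ← R3 + (5)·R2: [0, 0, 0, 0]
Echelon form has 2 nonzero rows, so rank(M) = 2.
Each nonzero row contributes one pivot column: 2 pivot columns.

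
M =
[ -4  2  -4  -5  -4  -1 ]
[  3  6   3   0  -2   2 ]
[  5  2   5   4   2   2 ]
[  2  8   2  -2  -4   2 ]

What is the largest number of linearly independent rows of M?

2

Row reduce to echelon form.
R2 ← R2 + (3/4)·R1: [0, 15/2, 0, -15/4, -5, 5/4]
R3 ← R3 + (5/4)·R1: [0, 9/2, 0, -9/4, -3, 3/4]
R4 ← R4 + (1/2)·R1: [0, 9, 0, -9/2, -6, 3/2]
R3 ← R3 − (3/5)·R2: [0, 0, 0, 0, 0, 0]
R4 ← R4 − (6/5)·R2: [0, 0, 0, 0, 0, 0]
Echelon form has 2 nonzero rows, so rank(M) = 2.
The rank gives the maximum number of linearly independent rows: 2.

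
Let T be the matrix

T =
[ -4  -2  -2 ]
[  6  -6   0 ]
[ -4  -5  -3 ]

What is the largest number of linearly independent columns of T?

2

Row reduce to echelon form.
R2 ← R2 + (3/2)·R1: [0, -9, -3]
R3 ← R3 − R1: [0, -3, -1]
R3 ← R3 − (1/3)·R2: [0, 0, 0]
Echelon form has 2 nonzero rows, so rank(T) = 2.
The rank gives the maximum number of linearly independent columns: 2.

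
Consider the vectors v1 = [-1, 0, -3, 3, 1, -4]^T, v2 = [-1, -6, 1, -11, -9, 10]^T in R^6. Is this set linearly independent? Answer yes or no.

Form the matrix with these vectors as rows and row reduce.
R2 ← R2 − R1: [0, -6, 4, -14, -10, 14]
2 nonzero rows, so the 2 vectors span a space of dimension 2.
Since 2 = 2, the vectors are linearly independent.

yes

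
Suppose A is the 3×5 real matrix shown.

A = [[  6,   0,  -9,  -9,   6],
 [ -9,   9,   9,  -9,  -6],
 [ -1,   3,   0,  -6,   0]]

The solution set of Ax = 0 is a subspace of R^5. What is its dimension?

Row reduce to echelon form.
R2 ← R2 + (3/2)·R1: [0, 9, -9/2, -45/2, 3]
R3 ← R3 + (1/6)·R1: [0, 3, -3/2, -15/2, 1]
R3 ← R3 − (1/3)·R2: [0, 0, 0, 0, 0]
2 nonzero rows, so rank(A) = 2.
A has 5 columns; by rank–nullity, nullity = 5 − 2 = 3.

3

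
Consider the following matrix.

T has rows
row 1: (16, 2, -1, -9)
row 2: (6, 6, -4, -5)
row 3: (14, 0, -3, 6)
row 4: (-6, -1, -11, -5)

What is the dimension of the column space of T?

4

Row reduce to echelon form.
R2 ← R2 − (3/8)·R1: [0, 21/4, -29/8, -13/8]
R3 ← R3 − (7/8)·R1: [0, -7/4, -17/8, 111/8]
R4 ← R4 + (3/8)·R1: [0, -1/4, -91/8, -67/8]
R3 ← R3 + (1/3)·R2: [0, 0, -10/3, 40/3]
R4 ← R4 + (1/21)·R2: [0, 0, -485/42, -355/42]
R4 ← R4 − (97/28)·R3: [0, 0, 0, -765/14]
Echelon form has 4 nonzero rows, so rank(T) = 4.
The column space has dimension equal to the rank: 4.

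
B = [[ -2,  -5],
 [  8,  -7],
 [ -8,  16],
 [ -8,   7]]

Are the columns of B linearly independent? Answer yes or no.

yes

Row reduce B to echelon form.
R2 ← R2 + (4)·R1: [0, -27]
R3 ← R3 − (4)·R1: [0, 36]
R4 ← R4 − (4)·R1: [0, 27]
R3 ← R3 + (4/3)·R2: [0, 0]
R4 ← R4 + R2: [0, 0]
2 pivots among 2 columns.
Every column is a pivot column, so the columns are linearly independent.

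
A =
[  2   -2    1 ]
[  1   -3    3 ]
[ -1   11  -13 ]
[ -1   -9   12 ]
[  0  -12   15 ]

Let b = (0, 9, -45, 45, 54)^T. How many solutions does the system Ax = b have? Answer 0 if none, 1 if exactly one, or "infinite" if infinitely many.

Row reduce the augmented matrix [A | b].
R2 ← R2 − (1/2)·R1: [0, -2, 5/2, 9]
R3 ← R3 + (1/2)·R1: [0, 10, -25/2, -45]
R4 ← R4 + (1/2)·R1: [0, -10, 25/2, 45]
R3 ← R3 + (5)·R2: [0, 0, 0, 0]
R4 ← R4 − (5)·R2: [0, 0, 0, 0]
R5 ← R5 − (6)·R2: [0, 0, 0, 0]
The echelon form has 2 nonzero rows, and every pivot lies in the first 3 columns, so rank(A) = rank([A|b]) = 2.
The system is consistent.
rank = 2 < 3 unknowns, so there are infinitely many solutions.

infinite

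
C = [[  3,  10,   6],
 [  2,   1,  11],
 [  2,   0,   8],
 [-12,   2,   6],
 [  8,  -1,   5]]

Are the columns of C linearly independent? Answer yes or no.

Row reduce C to echelon form.
R2 ← R2 − (2/3)·R1: [0, -17/3, 7]
R3 ← R3 − (2/3)·R1: [0, -20/3, 4]
R4 ← R4 + (4)·R1: [0, 42, 30]
R5 ← R5 − (8/3)·R1: [0, -83/3, -11]
R3 ← R3 − (20/17)·R2: [0, 0, -72/17]
R4 ← R4 + (126/17)·R2: [0, 0, 1392/17]
R5 ← R5 − (83/17)·R2: [0, 0, -768/17]
R4 ← R4 + (58/3)·R3: [0, 0, 0]
R5 ← R5 − (32/3)·R3: [0, 0, 0]
3 pivots among 3 columns.
Every column is a pivot column, so the columns are linearly independent.

yes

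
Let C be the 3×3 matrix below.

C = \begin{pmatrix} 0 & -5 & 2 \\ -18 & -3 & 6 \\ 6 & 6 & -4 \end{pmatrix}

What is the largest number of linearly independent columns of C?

Row reduce to echelon form.
Swap R1 ↔ R2
R3 ← R3 + (1/3)·R1: [0, 5, -2]
R3 ← R3 + R2: [0, 0, 0]
Echelon form has 2 nonzero rows, so rank(C) = 2.
The rank gives the maximum number of linearly independent columns: 2.

2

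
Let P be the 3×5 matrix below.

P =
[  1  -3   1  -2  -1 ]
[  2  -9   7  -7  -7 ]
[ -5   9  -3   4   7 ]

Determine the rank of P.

Row reduce to echelon form.
R2 ← R2 − (2)·R1: [0, -3, 5, -3, -5]
R3 ← R3 + (5)·R1: [0, -6, 2, -6, 2]
R3 ← R3 − (2)·R2: [0, 0, -8, 0, 12]
Echelon form has 3 nonzero rows, so rank(P) = 3.

3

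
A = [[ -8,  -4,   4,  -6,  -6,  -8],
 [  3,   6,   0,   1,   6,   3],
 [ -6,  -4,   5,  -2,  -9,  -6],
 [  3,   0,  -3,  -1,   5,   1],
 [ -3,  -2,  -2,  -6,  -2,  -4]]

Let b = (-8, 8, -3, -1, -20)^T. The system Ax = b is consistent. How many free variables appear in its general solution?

1

Row reduce the augmented matrix [A | b].
R2 ← R2 + (3/8)·R1: [0, 9/2, 3/2, -5/4, 15/4, 0, 5]
R3 ← R3 − (3/4)·R1: [0, -1, 2, 5/2, -9/2, 0, 3]
R4 ← R4 + (3/8)·R1: [0, -3/2, -3/2, -13/4, 11/4, -2, -4]
R5 ← R5 − (3/8)·R1: [0, -1/2, -7/2, -15/4, 1/4, -1, -17]
R3 ← R3 + (2/9)·R2: [0, 0, 7/3, 20/9, -11/3, 0, 37/9]
R4 ← R4 + (1/3)·R2: [0, 0, -1, -11/3, 4, -2, -7/3]
R5 ← R5 + (1/9)·R2: [0, 0, -10/3, -35/9, 2/3, -1, -148/9]
R4 ← R4 + (3/7)·R3: [0, 0, 0, -19/7, 17/7, -2, -4/7]
R5 ← R5 + (10/7)·R3: [0, 0, 0, -5/7, -32/7, -1, -74/7]
R5 ← R5 − (5/19)·R4: [0, 0, 0, 0, -99/19, -9/19, -198/19]
The echelon form has 5 nonzero rows, and every pivot lies in the first 6 columns, so rank(A) = rank([A|b]) = 5.
The system is consistent.
Free variables = (unknowns) − (rank) = 6 − 5 = 1.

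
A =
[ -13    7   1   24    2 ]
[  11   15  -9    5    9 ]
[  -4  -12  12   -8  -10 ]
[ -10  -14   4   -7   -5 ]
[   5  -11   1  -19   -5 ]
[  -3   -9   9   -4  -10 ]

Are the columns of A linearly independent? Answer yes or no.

no

Row reduce A to echelon form.
R2 ← R2 + (11/13)·R1: [0, 272/13, -106/13, 329/13, 139/13]
R3 ← R3 − (4/13)·R1: [0, -184/13, 152/13, -200/13, -138/13]
R4 ← R4 − (10/13)·R1: [0, -252/13, 42/13, -331/13, -85/13]
R5 ← R5 + (5/13)·R1: [0, -108/13, 18/13, -127/13, -55/13]
R6 ← R6 − (3/13)·R1: [0, -138/13, 114/13, -124/13, -136/13]
R3 ← R3 + (23/34)·R2: [0, 0, 105/17, 59/34, -115/34]
R4 ← R4 + (63/68)·R2: [0, 0, -147/34, -137/68, 229/68]
R5 ← R5 + (27/68)·R2: [0, 0, -63/34, 19/68, 1/68]
R6 ← R6 + (69/136)·R2: [0, 0, 315/68, 449/136, -685/136]
R4 ← R4 + (7/10)·R3: [0, 0, 0, -4/5, 1]
R5 ← R5 + (3/10)·R3: [0, 0, 0, 4/5, -1]
R6 ← R6 − (3/4)·R3: [0, 0, 0, 2, -5/2]
R5 ← R5 + R4: [0, 0, 0, 0, 0]
R6 ← R6 + (5/2)·R4: [0, 0, 0, 0, 0]
4 pivots among 5 columns.
Only 4 < 5 pivot columns, so the columns are linearly dependent.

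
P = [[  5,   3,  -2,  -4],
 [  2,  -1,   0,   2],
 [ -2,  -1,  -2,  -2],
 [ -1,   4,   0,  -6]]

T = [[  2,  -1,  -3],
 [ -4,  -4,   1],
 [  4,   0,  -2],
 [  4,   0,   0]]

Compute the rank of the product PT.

3

First compute PT:
[[-26, -17,  -8],
 [ 16,   2,  -7],
 [-16,   6,   9],
 [-42, -15,   7]]
Now row reduce the product.
R2 ← R2 + (8/13)·R1: [0, -110/13, -155/13]
R3 ← R3 − (8/13)·R1: [0, 214/13, 181/13]
R4 ← R4 − (21/13)·R1: [0, 162/13, 259/13]
R3 ← R3 + (107/55)·R2: [0, 0, -102/11]
R4 ← R4 + (81/55)·R2: [0, 0, 26/11]
R4 ← R4 + (13/51)·R3: [0, 0, 0]
3 nonzero rows, so rank(PT) = 3.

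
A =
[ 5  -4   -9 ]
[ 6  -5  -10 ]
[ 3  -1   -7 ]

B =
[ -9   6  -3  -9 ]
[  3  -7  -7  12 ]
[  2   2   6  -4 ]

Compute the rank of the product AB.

First compute AB:
[[-75,  40, -41, -57],
 [-89,  51, -43, -74],
 [-44,  11, -44, -11]]
Now row reduce the product.
R2 ← R2 − (89/75)·R1: [0, 53/15, 424/75, -159/25]
R3 ← R3 − (44/75)·R1: [0, -187/15, -1496/75, 561/25]
R3 ← R3 + (187/53)·R2: [0, 0, 0, 0]
2 nonzero rows, so rank(AB) = 2.

2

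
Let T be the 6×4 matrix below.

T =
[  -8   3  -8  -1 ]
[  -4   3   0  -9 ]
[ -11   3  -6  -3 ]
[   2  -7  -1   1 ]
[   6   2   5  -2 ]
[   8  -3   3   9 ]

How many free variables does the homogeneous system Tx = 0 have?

0

Row reduce to echelon form.
R2 ← R2 − (1/2)·R1: [0, 3/2, 4, -17/2]
R3 ← R3 − (11/8)·R1: [0, -9/8, 5, -13/8]
R4 ← R4 + (1/4)·R1: [0, -25/4, -3, 3/4]
R5 ← R5 + (3/4)·R1: [0, 17/4, -1, -11/4]
R6 ← R6 + R1: [0, 0, -5, 8]
R3 ← R3 + (3/4)·R2: [0, 0, 8, -8]
R4 ← R4 + (25/6)·R2: [0, 0, 41/3, -104/3]
R5 ← R5 − (17/6)·R2: [0, 0, -37/3, 64/3]
R4 ← R4 − (41/24)·R3: [0, 0, 0, -21]
R5 ← R5 + (37/24)·R3: [0, 0, 0, 9]
R6 ← R6 + (5/8)·R3: [0, 0, 0, 3]
R5 ← R5 + (3/7)·R4: [0, 0, 0, 0]
R6 ← R6 + (1/7)·R4: [0, 0, 0, 0]
4 nonzero rows, so rank(T) = 4.
T has 4 columns; by rank–nullity, nullity = 4 − 4 = 0.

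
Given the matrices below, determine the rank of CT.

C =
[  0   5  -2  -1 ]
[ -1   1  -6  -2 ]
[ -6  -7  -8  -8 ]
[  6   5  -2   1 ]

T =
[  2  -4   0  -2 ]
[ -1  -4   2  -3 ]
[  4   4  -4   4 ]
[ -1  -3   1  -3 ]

3

First compute CT:
[[-12, -25,  17, -20],
 [-25, -18,  24, -19],
 [-29,  44,  10,  25],
 [ -2, -55,  19, -38]]
Now row reduce the product.
R2 ← R2 − (25/12)·R1: [0, 409/12, -137/12, 68/3]
R3 ← R3 − (29/12)·R1: [0, 1253/12, -373/12, 220/3]
R4 ← R4 − (1/6)·R1: [0, -305/6, 97/6, -104/3]
R3 ← R3 − (1253/409)·R2: [0, 0, 1592/409, 1592/409]
R4 ← R4 + (610/409)·R2: [0, 0, -352/409, -352/409]
R4 ← R4 + (44/199)·R3: [0, 0, 0, 0]
3 nonzero rows, so rank(CT) = 3.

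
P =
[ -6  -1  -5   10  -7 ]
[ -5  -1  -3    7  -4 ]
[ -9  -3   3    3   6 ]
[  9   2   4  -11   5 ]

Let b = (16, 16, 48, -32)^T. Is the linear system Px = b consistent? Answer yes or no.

yes

Row reduce the augmented matrix [P | b].
R2 ← R2 − (5/6)·R1: [0, -1/6, 7/6, -4/3, 11/6, 8/3]
R3 ← R3 − (3/2)·R1: [0, -3/2, 21/2, -12, 33/2, 24]
R4 ← R4 + (3/2)·R1: [0, 1/2, -7/2, 4, -11/2, -8]
R3 ← R3 − (9)·R2: [0, 0, 0, 0, 0, 0]
R4 ← R4 + (3)·R2: [0, 0, 0, 0, 0, 0]
The echelon form has 2 nonzero rows, and every pivot lies in the first 5 columns, so rank(P) = rank([P|b]) = 2.
The system is consistent.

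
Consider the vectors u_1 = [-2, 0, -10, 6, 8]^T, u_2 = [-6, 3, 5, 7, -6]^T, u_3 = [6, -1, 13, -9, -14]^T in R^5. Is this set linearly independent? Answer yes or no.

Form the matrix with these vectors as rows and row reduce.
R2 ← R2 − (3)·R1: [0, 3, 35, -11, -30]
R3 ← R3 + (3)·R1: [0, -1, -17, 9, 10]
R3 ← R3 + (1/3)·R2: [0, 0, -16/3, 16/3, 0]
3 nonzero rows, so the 3 vectors span a space of dimension 3.
Since 3 = 3, the vectors are linearly independent.

yes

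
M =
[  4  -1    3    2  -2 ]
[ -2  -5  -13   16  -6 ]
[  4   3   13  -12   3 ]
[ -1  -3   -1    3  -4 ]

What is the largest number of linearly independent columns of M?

Row reduce to echelon form.
R2 ← R2 + (1/2)·R1: [0, -11/2, -23/2, 17, -7]
R3 ← R3 − R1: [0, 4, 10, -14, 5]
R4 ← R4 + (1/4)·R1: [0, -13/4, -1/4, 7/2, -9/2]
R3 ← R3 + (8/11)·R2: [0, 0, 18/11, -18/11, -1/11]
R4 ← R4 − (13/22)·R2: [0, 0, 72/11, -72/11, -4/11]
R4 ← R4 − (4)·R3: [0, 0, 0, 0, 0]
Echelon form has 3 nonzero rows, so rank(M) = 3.
The rank gives the maximum number of linearly independent columns: 3.

3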